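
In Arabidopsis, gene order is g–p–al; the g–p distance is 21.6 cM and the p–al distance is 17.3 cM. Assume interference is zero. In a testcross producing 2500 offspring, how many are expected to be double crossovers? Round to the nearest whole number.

Map distances give recombination frequencies of 0.216 and 0.173 for the two intervals.
With no interference, expected double-crossover frequency = 0.216 × 0.173 = 0.03737.
Expected number = 0.03737 × 2500 = 93.42 ≈ 93.

93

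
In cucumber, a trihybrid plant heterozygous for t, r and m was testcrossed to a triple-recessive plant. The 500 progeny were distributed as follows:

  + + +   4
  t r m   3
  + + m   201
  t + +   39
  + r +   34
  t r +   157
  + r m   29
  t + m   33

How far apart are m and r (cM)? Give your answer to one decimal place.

15.0 cM

The two most frequent reciprocal classes, t r + and + + m, are the parental types, so the F1 was t r + / + + m.
The two rarest classes, t r m and + + +, are the double crossovers. Comparing them with the parentals, only the m allele has switched, so m is the middle locus and the order is t – m – r.
Crossovers in the m–r interval produce the single-crossover classes t + + and + r m (39 + 29 = 68) plus the double crossovers (7).
RF(m–r) = (68 + 7) / 500 = 75/500 = 0.1500 → 15.0 cM.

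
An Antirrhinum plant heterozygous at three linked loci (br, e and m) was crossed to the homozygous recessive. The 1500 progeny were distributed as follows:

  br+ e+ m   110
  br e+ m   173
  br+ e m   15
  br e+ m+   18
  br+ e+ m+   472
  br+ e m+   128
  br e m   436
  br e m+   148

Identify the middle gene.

br

The two most frequent reciprocal classes, br e m and br+ e+ m+, are the parental types, so the F1 was br e m / br+ e+ m+.
The two rarest classes, br+ e m and br e+ m+, are the double crossovers. Comparing them with the parentals, only the br allele has switched, so br is the middle locus and the order is e – br – m.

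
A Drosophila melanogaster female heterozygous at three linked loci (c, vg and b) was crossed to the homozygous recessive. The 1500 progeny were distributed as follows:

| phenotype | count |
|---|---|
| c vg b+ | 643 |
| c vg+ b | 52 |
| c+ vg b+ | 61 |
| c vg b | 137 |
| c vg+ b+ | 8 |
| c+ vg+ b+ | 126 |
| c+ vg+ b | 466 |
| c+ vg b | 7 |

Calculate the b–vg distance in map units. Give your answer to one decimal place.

18.5 map units

The two most frequent reciprocal classes, c vg b+ and c+ vg+ b, are the parental types, so the F1 was c vg b+ / c+ vg+ b.
The two rarest classes, c vg+ b+ and c+ vg b, are the double crossovers. Comparing them with the parentals, only the vg allele has switched, so vg is the middle locus and the order is c – vg – b.
Crossovers in the vg–b interval produce the single-crossover classes c vg b and c+ vg+ b+ (137 + 126 = 263) plus the double crossovers (15).
RF(vg–b) = (263 + 15) / 1500 = 278/1500 = 0.1853 → 18.5 map units.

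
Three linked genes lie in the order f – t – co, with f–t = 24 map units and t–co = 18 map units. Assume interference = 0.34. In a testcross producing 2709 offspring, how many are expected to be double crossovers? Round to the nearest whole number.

77

Map distances give recombination frequencies of 0.240 and 0.180 for the two intervals.
With interference 0.34 (so coincidence = 0.66), expected double-crossover frequency = 0.240 × 0.180 × 0.66 = 0.02851.
Expected number = 0.02851 × 2709 = 77.24 ≈ 77.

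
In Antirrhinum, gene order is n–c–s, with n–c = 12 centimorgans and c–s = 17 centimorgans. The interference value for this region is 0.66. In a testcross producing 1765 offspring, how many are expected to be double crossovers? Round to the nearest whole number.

Map distances give recombination frequencies of 0.120 and 0.170 for the two intervals.
With interference 0.66 (so coincidence = 0.34), expected double-crossover frequency = 0.120 × 0.170 × 0.34 = 0.00694.
Expected number = 0.00694 × 1765 = 12.24 ≈ 12.

12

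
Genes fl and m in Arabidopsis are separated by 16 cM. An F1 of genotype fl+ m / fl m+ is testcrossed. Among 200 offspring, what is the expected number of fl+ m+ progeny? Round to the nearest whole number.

A map distance of 16 cM corresponds to a recombination frequency of 0.160.
The F1 is fl+ m / fl m+, so fl+ m+ is a recombinant gamete class with expected frequency r/2 = 0.160/2 = 0.0800.
Expected number = 0.0800 × 200 = 16.00 ≈ 16.

16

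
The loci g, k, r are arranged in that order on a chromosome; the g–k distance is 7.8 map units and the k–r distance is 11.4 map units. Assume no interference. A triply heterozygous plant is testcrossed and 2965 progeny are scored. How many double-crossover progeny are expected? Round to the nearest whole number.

26

Map distances give recombination frequencies of 0.078 and 0.114 for the two intervals.
With no interference, expected double-crossover frequency = 0.078 × 0.114 = 0.00889.
Expected number = 0.00889 × 2965 = 26.36 ≈ 26.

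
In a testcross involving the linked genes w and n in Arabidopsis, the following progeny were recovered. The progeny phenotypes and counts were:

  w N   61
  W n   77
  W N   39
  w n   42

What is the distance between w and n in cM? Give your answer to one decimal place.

The two most frequent classes, W n (77) and w N (61), are the parental types, so the F1 was W n / w N.
The recombinant classes are W N and w n: 39 + 42 = 81.
Recombination frequency = 81/219 = 0.3699 ≈ 37.0%, i.e. 37.0 cM.

37.0 cM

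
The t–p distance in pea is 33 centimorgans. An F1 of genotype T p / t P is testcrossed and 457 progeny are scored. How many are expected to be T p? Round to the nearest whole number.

A map distance of 33 centimorgans corresponds to a recombination frequency of 0.330.
The F1 is T p / t P, so T p is a parental gamete class with expected frequency (1 − r)/2 = 0.670/2 = 0.3350.
Expected number = 0.3350 × 457 = 153.09 ≈ 153.

153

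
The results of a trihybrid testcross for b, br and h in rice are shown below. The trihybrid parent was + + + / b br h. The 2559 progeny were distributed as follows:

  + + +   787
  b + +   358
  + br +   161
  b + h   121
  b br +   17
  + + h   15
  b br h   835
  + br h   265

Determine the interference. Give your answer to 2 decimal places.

0.60

The two rarest classes, + + h and b br +, are the double crossovers. Comparing them with the parentals, only the h allele has switched, so h is the middle locus and the order is br – h – b.
br–h: (282 + 32)/2559 = 0.1227; h–b: (623 + 32)/2559 = 0.2560.
Expected DCO frequency = 0.1227 × 0.2560 ≈ 0.03141; observed = 32/2559 ≈ 0.01250.
Coefficient of coincidence = 0.01250/0.03141 ≈ 0.40; interference = 1 − 0.40 = 0.60.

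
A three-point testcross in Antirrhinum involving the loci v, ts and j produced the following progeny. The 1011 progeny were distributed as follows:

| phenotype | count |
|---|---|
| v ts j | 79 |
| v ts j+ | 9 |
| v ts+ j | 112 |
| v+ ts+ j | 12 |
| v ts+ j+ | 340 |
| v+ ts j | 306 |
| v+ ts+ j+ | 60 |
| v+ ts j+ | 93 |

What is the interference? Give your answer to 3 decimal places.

0.413

The two most frequent reciprocal classes, v ts+ j+ and v+ ts j, are the parental types, so the F1 was v ts+ j+ / v+ ts j.
The two rarest classes, v ts j+ and v+ ts+ j, are the double crossovers. Comparing them with the parentals, only the ts allele has switched, so ts is the middle locus and the order is j – ts – v.
j–ts: (205 + 21)/1011 = 0.2235; ts–v: (139 + 21)/1011 = 0.1583.
Expected DCO frequency = 0.2235 × 0.1583 ≈ 0.03538; observed = 21/1011 ≈ 0.02077.
Coefficient of coincidence = 0.02077/0.03538 ≈ 0.587; interference = 1 − 0.587 = 0.413.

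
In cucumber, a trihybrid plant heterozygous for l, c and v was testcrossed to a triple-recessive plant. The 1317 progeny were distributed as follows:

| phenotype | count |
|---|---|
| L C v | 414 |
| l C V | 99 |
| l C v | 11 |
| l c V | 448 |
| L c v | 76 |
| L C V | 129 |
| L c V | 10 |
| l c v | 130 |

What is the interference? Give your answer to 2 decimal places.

0.50

The two most frequent reciprocal classes, l c V and L C v, are the parental types, so the F1 was l c V / L C v.
The two rarest classes, L c V and l C v, are the double crossovers. Comparing them with the parentals, only the l allele has switched, so l is the middle locus and the order is c – l – v.
c–l: (175 + 21)/1317 = 0.1488; l–v: (259 + 21)/1317 = 0.2126.
Expected DCO frequency = 0.1488 × 0.2126 ≈ 0.03163; observed = 21/1317 ≈ 0.01595.
Coefficient of coincidence = 0.01595/0.03163 ≈ 0.50; interference = 1 − 0.50 = 0.50.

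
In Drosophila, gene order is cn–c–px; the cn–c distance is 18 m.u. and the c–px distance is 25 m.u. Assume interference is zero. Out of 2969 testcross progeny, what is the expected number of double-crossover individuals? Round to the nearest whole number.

Map distances give recombination frequencies of 0.180 and 0.250 for the two intervals.
With no interference, expected double-crossover frequency = 0.180 × 0.250 = 0.04500.
Expected number = 0.04500 × 2969 = 133.60 ≈ 134.

134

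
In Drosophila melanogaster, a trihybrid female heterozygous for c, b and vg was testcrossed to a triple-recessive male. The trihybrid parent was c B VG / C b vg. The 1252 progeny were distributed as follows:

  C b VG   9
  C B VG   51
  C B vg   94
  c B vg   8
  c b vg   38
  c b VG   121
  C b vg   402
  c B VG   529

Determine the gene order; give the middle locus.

vg

The two rarest classes, c B vg and C b VG, are the double crossovers. Comparing them with the parentals, only the vg allele has switched, so vg is the middle locus and the order is b – vg – c.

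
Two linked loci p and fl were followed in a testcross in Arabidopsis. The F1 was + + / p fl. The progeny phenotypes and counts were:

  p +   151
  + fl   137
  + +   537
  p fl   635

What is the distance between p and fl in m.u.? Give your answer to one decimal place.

19.7 m.u.

The recombinant classes are + fl and p +: 137 + 151 = 288.
Recombination frequency = 288/1460 = 0.1973 ≈ 19.7%, i.e. 19.7 m.u.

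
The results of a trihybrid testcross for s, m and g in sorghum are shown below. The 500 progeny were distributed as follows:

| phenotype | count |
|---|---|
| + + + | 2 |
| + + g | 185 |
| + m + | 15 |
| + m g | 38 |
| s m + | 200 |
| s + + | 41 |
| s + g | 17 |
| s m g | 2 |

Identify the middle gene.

The two most frequent reciprocal classes, + + g and s m +, are the parental types, so the F1 was + + g / s m +.
The two rarest classes, + + + and s m g, are the double crossovers. Comparing them with the parentals, only the g allele has switched, so g is the middle locus and the order is m – g – s.

g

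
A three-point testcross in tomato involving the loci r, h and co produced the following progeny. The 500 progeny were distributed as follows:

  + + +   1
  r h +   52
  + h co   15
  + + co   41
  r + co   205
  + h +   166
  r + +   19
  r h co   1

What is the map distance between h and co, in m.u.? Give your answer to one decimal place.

7.2 m.u.

The two most frequent reciprocal classes, + h + and r + co, are the parental types, so the F1 was + h + / r + co.
The two rarest classes, + + + and r h co, are the double crossovers. Comparing them with the parentals, only the h allele has switched, so h is the middle locus and the order is r – h – co.
Crossovers in the h–co interval produce the single-crossover classes + h co and r + + (15 + 19 = 34) plus the double crossovers (2).
RF(h–co) = (34 + 2) / 500 = 36/500 = 0.0720 → 7.2 m.u.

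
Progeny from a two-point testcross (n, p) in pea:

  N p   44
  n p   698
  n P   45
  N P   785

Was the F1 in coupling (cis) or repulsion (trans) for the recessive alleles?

cis

The two most frequent classes are N P (785) and n p (698); these are the parental (non-recombinant) types.
So the F1 carried N P on one chromosome and n p on the other — the recessive alleles are on the same chromosome (cis / coupling).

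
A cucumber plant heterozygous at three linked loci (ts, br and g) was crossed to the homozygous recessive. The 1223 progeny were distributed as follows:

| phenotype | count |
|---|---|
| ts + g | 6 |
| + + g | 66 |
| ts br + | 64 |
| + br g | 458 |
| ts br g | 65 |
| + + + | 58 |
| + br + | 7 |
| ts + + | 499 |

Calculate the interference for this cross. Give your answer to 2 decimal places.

0.18

The two most frequent reciprocal classes, ts + + and + br g, are the parental types, so the F1 was ts + + / + br g.
The two rarest classes, ts + g and + br +, are the double crossovers. Comparing them with the parentals, only the g allele has switched, so g is the middle locus and the order is br – g – ts.
br–g: (130 + 13)/1223 = 0.1169; g–ts: (123 + 13)/1223 = 0.1112.
Expected DCO frequency = 0.1169 × 0.1112 ≈ 0.01300; observed = 13/1223 ≈ 0.01063.
Coefficient of coincidence = 0.01063/0.01300 ≈ 0.82; interference = 1 − 0.82 = 0.18.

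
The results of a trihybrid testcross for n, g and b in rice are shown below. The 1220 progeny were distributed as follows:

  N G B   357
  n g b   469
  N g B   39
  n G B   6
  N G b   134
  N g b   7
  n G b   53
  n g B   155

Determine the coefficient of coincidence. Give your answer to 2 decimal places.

The two most frequent reciprocal classes, n g b and N G B, are the parental types, so the F1 was n g b / N G B.
The two rarest classes, N g b and n G B, are the double crossovers. Comparing them with the parentals, only the n allele has switched, so n is the middle locus and the order is b – n – g.
b–n: (289 + 13)/1220 = 0.2475; n–g: (92 + 13)/1220 = 0.0861.
Expected DCO frequency = 0.2475 × 0.0861 ≈ 0.02131; observed = 13/1220 ≈ 0.01066.
Coefficient of coincidence = 0.01066/0.02131 ≈ 0.50.

0.50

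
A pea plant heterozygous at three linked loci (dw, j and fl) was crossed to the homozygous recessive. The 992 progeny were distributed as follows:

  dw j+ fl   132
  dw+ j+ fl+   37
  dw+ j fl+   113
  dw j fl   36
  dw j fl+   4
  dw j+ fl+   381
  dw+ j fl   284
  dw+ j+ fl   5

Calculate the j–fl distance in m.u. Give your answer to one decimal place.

The two most frequent reciprocal classes, dw j+ fl+ and dw+ j fl, are the parental types, so the F1 was dw j+ fl+ / dw+ j fl.
The two rarest classes, dw j fl+ and dw+ j+ fl, are the double crossovers. Comparing them with the parentals, only the j allele has switched, so j is the middle locus and the order is fl – j – dw.
Crossovers in the fl–j interval produce the single-crossover classes dw j+ fl and dw+ j fl+ (132 + 113 = 245) plus the double crossovers (9).
RF(fl–j) = (245 + 9) / 992 = 254/992 = 0.2560 → 25.6 m.u.

25.6 m.u.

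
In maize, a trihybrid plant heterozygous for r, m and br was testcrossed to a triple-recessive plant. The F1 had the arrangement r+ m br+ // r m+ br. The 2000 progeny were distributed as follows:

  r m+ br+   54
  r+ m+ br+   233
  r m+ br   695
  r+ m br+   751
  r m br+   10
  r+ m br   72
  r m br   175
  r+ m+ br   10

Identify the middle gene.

r

The two rarest classes, r m br+ and r+ m+ br, are the double crossovers. Comparing them with the parentals, only the r allele has switched, so r is the middle locus and the order is m – r – br.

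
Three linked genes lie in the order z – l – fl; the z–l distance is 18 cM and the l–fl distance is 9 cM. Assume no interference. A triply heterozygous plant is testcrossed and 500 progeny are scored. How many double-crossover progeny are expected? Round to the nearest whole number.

Map distances give recombination frequencies of 0.180 and 0.090 for the two intervals.
With no interference, expected double-crossover frequency = 0.180 × 0.090 = 0.01620.
Expected number = 0.01620 × 500 = 8.10 ≈ 8.

8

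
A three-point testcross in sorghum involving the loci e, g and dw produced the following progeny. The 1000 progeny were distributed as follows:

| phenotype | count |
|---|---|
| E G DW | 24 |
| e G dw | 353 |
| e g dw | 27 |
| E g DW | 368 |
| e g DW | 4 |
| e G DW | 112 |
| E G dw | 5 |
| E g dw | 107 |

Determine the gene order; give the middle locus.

The two most frequent reciprocal classes, E g DW and e G dw, are the parental types, so the F1 was E g DW / e G dw.
The two rarest classes, e g DW and E G dw, are the double crossovers. Comparing them with the parentals, only the e allele has switched, so e is the middle locus and the order is dw – e – g.

e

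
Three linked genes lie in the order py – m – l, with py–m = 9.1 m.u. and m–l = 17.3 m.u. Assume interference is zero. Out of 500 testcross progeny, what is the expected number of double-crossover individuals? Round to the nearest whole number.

Map distances give recombination frequencies of 0.091 and 0.173 for the two intervals.
With no interference, expected double-crossover frequency = 0.091 × 0.173 = 0.01574.
Expected number = 0.01574 × 500 = 7.87 ≈ 8.

8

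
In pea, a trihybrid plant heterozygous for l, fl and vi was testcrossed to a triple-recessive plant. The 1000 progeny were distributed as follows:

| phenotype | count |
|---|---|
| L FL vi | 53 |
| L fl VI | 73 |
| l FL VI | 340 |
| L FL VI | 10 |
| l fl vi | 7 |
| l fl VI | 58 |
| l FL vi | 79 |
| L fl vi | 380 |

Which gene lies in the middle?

The two most frequent reciprocal classes, l FL VI and L fl vi, are the parental types, so the F1 was l FL VI / L fl vi.
The two rarest classes, L FL VI and l fl vi, are the double crossovers. Comparing them with the parentals, only the l allele has switched, so l is the middle locus and the order is fl – l – vi.

l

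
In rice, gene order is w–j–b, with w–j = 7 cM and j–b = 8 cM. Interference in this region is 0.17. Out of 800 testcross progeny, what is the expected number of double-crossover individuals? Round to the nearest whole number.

4

Map distances give recombination frequencies of 0.070 and 0.080 for the two intervals.
With interference 0.17 (so coincidence = 0.83), expected double-crossover frequency = 0.070 × 0.080 × 0.83 = 0.00465.
Expected number = 0.00465 × 800 = 3.72 ≈ 4.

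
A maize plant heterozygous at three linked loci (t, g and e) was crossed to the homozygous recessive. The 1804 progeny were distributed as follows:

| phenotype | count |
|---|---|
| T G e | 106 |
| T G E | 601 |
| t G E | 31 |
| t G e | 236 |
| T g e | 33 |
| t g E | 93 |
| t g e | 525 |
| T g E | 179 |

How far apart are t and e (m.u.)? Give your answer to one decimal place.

The two most frequent reciprocal classes, t g e and T G E, are the parental types, so the F1 was t g e / T G E.
The two rarest classes, T g e and t G E, are the double crossovers. Comparing them with the parentals, only the t allele has switched, so t is the middle locus and the order is g – t – e.
Crossovers in the t–e interval produce the single-crossover classes t g E and T G e (93 + 106 = 199) plus the double crossovers (64).
RF(t–e) = (199 + 64) / 1804 = 263/1804 = 0.1458 → 14.6 m.u.

14.6 m.u.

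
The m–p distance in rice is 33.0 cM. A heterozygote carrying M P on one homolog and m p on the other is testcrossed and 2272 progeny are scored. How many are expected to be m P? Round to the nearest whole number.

375

A map distance of 33.0 cM corresponds to a recombination frequency of 0.330.
The F1 is M P / m p, so m P is a recombinant gamete class with expected frequency r/2 = 0.330/2 = 0.1650.
Expected number = 0.1650 × 2272 = 374.88 ≈ 375.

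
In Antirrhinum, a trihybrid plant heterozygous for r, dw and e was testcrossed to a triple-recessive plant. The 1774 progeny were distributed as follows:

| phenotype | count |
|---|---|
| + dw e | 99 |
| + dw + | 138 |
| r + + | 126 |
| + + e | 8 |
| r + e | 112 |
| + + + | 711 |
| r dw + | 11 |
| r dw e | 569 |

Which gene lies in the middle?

The two most frequent reciprocal classes, + + + and r dw e, are the parental types, so the F1 was + + + / r dw e.
The two rarest classes, + + e and r dw +, are the double crossovers. Comparing them with the parentals, only the e allele has switched, so e is the middle locus and the order is r – e – dw.

e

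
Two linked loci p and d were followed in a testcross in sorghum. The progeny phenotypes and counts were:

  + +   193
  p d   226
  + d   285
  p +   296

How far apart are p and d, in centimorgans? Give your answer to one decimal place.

The two most frequent classes, + d (285) and p + (296), are the parental types, so the F1 was + d / p +.
The recombinant classes are + + and p d: 193 + 226 = 419.
Recombination frequency = 419/1000 = 0.4190 ≈ 41.9%, i.e. 41.9 centimorgans.

41.9 centimorgans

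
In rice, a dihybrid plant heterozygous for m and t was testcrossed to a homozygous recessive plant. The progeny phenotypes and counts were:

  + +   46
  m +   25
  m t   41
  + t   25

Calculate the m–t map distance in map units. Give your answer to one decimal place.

The two most frequent classes, + + (46) and m t (41), are the parental types, so the F1 was + + / m t.
The recombinant classes are + t and m +: 25 + 25 = 50.
Recombination frequency = 50/137 = 0.3650 ≈ 36.5%, i.e. 36.5 map units.

36.5 map units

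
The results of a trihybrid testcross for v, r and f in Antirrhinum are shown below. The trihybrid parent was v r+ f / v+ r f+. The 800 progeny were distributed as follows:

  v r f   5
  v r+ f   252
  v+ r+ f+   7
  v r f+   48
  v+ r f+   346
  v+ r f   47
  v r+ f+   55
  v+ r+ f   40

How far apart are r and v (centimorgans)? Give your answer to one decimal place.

12.5 centimorgans

The two rarest classes, v r f and v+ r+ f+, are the double crossovers. Comparing them with the parentals, only the r allele has switched, so r is the middle locus and the order is f – r – v.
Crossovers in the r–v interval produce the single-crossover classes v+ r+ f and v r f+ (40 + 48 = 88) plus the double crossovers (12).
RF(r–v) = (88 + 12) / 800 = 100/800 = 0.1250 → 12.5 centimorgans.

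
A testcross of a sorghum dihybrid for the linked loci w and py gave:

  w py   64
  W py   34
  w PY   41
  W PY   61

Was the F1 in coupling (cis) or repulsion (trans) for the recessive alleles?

cis

The two most frequent classes are W PY (61) and w py (64); these are the parental (non-recombinant) types.
So the F1 carried W PY on one chromosome and w py on the other — the recessive alleles are on the same chromosome (cis / coupling).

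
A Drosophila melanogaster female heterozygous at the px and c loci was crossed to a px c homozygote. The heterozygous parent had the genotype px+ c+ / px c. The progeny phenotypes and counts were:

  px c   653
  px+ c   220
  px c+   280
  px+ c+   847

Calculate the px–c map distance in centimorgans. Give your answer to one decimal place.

25.0 centimorgans

The recombinant classes are px+ c and px c+: 220 + 280 = 500.
Recombination frequency = 500/2000 = 0.2500 ≈ 25.0%, i.e. 25.0 centimorgans.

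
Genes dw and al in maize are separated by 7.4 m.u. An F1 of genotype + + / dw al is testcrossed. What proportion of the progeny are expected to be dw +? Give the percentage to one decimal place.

3.7%

A map distance of 7.4 m.u. corresponds to a recombination frequency of 0.074.
The F1 is + + / dw al, so dw + is a recombinant gamete class with expected frequency r/2 = 0.074/2 = 0.0370.
That is 0.0370 = 3.7% of the progeny.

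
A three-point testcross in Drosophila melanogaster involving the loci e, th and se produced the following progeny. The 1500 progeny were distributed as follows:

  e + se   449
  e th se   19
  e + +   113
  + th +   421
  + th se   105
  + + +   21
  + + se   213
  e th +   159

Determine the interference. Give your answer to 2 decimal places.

The two most frequent reciprocal classes, e + se and + th +, are the parental types, so the F1 was e + se / + th +.
The two rarest classes, e th se and + + +, are the double crossovers. Comparing them with the parentals, only the th allele has switched, so th is the middle locus and the order is se – th – e.
se–th: (218 + 40)/1500 = 0.1720; th–e: (372 + 40)/1500 = 0.2747.
Expected DCO frequency = 0.1720 × 0.2747 ≈ 0.04725; observed = 40/1500 ≈ 0.02667.
Coefficient of coincidence = 0.02667/0.04725 ≈ 0.56; interference = 1 − 0.56 = 0.44.

0.44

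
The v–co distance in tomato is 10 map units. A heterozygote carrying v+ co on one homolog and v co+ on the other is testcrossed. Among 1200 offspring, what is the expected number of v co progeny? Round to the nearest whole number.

A map distance of 10 map units corresponds to a recombination frequency of 0.100.
The F1 is v+ co / v co+, so v co is a recombinant gamete class with expected frequency r/2 = 0.100/2 = 0.0500.
Expected number = 0.0500 × 1200 = 60.00 ≈ 60.

60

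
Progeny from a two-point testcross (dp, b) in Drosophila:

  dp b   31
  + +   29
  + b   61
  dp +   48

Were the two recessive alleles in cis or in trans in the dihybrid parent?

trans

The two most frequent classes are + b (61) and dp + (48); these are the parental (non-recombinant) types.
So the F1 carried + b on one chromosome and dp + on the other — the recessive alleles are on opposite chromosomes (trans / repulsion).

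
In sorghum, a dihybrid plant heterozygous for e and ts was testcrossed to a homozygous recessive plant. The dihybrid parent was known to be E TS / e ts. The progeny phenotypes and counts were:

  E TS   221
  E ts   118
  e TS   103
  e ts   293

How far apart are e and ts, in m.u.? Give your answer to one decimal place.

The recombinant classes are E ts and e TS: 118 + 103 = 221.
Recombination frequency = 221/735 = 0.3007 ≈ 30.1%, i.e. 30.1 m.u.

30.1 m.u.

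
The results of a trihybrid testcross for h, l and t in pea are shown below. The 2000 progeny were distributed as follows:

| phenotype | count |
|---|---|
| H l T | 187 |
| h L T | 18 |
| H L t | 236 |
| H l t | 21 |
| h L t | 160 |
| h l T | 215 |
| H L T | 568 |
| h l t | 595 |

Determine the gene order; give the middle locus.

h

The two most frequent reciprocal classes, h l t and H L T, are the parental types, so the F1 was h l t / H L T.
The two rarest classes, H l t and h L T, are the double crossovers. Comparing them with the parentals, only the h allele has switched, so h is the middle locus and the order is t – h – l.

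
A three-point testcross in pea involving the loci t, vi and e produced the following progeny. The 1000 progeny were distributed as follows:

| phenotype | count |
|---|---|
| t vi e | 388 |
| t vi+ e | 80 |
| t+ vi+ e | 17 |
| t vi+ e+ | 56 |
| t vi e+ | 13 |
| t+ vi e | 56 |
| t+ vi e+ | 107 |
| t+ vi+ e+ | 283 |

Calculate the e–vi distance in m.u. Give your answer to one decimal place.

21.7 m.u.

The two most frequent reciprocal classes, t+ vi+ e+ and t vi e, are the parental types, so the F1 was t+ vi+ e+ / t vi e.
The two rarest classes, t+ vi+ e and t vi e+, are the double crossovers. Comparing them with the parentals, only the e allele has switched, so e is the middle locus and the order is t – e – vi.
Crossovers in the e–vi interval produce the single-crossover classes t+ vi e+ and t vi+ e (107 + 80 = 187) plus the double crossovers (30).
RF(e–vi) = (187 + 30) / 1000 = 217/1000 = 0.2170 → 21.7 m.u.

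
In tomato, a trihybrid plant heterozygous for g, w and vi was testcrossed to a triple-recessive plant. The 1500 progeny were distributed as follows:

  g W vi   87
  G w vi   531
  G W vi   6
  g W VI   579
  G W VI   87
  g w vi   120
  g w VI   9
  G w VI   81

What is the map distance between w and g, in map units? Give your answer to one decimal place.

14.8 map units

The two most frequent reciprocal classes, G w vi and g W VI, are the parental types, so the F1 was G w vi / g W VI.
The two rarest classes, G W vi and g w VI, are the double crossovers. Comparing them with the parentals, only the w allele has switched, so w is the middle locus and the order is vi – w – g.
Crossovers in the w–g interval produce the single-crossover classes g w vi and G W VI (120 + 87 = 207) plus the double crossovers (15).
RF(w–g) = (207 + 15) / 1500 = 222/1500 = 0.1480 → 14.8 map units.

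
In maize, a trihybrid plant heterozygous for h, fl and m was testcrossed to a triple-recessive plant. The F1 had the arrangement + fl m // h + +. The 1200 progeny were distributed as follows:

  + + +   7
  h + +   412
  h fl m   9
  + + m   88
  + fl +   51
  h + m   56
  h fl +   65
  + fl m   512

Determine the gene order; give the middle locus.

The two rarest classes, h fl m and + + +, are the double crossovers. Comparing them with the parentals, only the h allele has switched, so h is the middle locus and the order is m – h – fl.

h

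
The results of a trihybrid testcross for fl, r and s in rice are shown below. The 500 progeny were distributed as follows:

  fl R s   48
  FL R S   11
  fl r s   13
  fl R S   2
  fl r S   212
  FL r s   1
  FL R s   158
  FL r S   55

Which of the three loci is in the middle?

The two most frequent reciprocal classes, FL R s and fl r S, are the parental types, so the F1 was FL R s / fl r S.
The two rarest classes, FL r s and fl R S, are the double crossovers. Comparing them with the parentals, only the r allele has switched, so r is the middle locus and the order is s – r – fl.

r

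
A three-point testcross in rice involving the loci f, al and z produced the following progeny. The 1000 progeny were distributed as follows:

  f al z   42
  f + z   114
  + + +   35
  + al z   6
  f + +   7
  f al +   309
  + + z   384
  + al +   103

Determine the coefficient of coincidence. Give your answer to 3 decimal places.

0.628

The two most frequent reciprocal classes, f al + and + + z, are the parental types, so the F1 was f al + / + + z.
The two rarest classes, f + + and + al z, are the double crossovers. Comparing them with the parentals, only the al allele has switched, so al is the middle locus and the order is z – al – f.
z–al: (77 + 13)/1000 = 0.0900; al–f: (217 + 13)/1000 = 0.2300.
Expected DCO frequency = 0.0900 × 0.2300 ≈ 0.02070; observed = 13/1000 ≈ 0.01300.
Coefficient of coincidence = 0.01300/0.02070 ≈ 0.628.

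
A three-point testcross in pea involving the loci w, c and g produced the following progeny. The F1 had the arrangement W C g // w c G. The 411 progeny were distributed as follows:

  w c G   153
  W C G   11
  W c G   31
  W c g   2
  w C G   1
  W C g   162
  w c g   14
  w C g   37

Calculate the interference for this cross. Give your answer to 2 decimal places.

0.38

The two rarest classes, W c g and w C G, are the double crossovers. Comparing them with the parentals, only the c allele has switched, so c is the middle locus and the order is w – c – g.
w–c: (68 + 3)/411 = 0.1727; c–g: (25 + 3)/411 = 0.0681.
Expected DCO frequency = 0.1727 × 0.0681 ≈ 0.01176; observed = 3/411 ≈ 0.00730.
Coefficient of coincidence = 0.00730/0.01176 ≈ 0.62; interference = 1 − 0.62 = 0.38.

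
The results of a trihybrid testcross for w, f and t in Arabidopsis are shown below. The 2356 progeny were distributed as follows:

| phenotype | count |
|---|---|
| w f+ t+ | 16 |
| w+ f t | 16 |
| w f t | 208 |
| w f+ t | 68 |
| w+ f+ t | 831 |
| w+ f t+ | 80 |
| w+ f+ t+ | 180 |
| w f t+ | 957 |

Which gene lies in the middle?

The two most frequent reciprocal classes, w f t+ and w+ f+ t, are the parental types, so the F1 was w f t+ / w+ f+ t.
The two rarest classes, w f+ t+ and w+ f t, are the double crossovers. Comparing them with the parentals, only the f allele has switched, so f is the middle locus and the order is w – f – t.

f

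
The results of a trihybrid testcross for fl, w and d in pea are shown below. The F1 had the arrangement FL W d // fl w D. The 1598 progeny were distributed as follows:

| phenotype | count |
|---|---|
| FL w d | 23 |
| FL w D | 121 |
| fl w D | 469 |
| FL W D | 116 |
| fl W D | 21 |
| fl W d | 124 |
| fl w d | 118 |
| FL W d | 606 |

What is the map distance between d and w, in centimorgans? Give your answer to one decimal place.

The two rarest classes, FL w d and fl W D, are the double crossovers. Comparing them with the parentals, only the w allele has switched, so w is the middle locus and the order is d – w – fl.
Crossovers in the d–w interval produce the single-crossover classes FL W D and fl w d (116 + 118 = 234) plus the double crossovers (44).
RF(d–w) = (234 + 44) / 1598 = 278/1598 = 0.1740 → 17.4 centimorgans.

17.4 centimorgans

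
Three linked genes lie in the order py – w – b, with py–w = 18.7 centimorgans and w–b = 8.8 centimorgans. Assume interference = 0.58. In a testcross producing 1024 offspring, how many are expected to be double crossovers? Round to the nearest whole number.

7

Map distances give recombination frequencies of 0.187 and 0.088 for the two intervals.
With interference 0.58 (so coincidence = 0.42), expected double-crossover frequency = 0.187 × 0.088 × 0.42 = 0.00691.
Expected number = 0.00691 × 1024 = 7.08 ≈ 7.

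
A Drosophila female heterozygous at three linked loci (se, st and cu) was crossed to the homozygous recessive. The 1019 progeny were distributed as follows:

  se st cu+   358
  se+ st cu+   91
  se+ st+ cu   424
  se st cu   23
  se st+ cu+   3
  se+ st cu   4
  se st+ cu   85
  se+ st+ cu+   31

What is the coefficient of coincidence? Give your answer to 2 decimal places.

The two most frequent reciprocal classes, se st cu+ and se+ st+ cu, are the parental types, so the F1 was se st cu+ / se+ st+ cu.
The two rarest classes, se st+ cu+ and se+ st cu, are the double crossovers. Comparing them with the parentals, only the st allele has switched, so st is the middle locus and the order is cu – st – se.
cu–st: (54 + 7)/1019 = 0.0599; st–se: (176 + 7)/1019 = 0.1796.
Expected DCO frequency = 0.0599 × 0.1796 ≈ 0.01076; observed = 7/1019 ≈ 0.00687.
Coefficient of coincidence = 0.00687/0.01076 ≈ 0.64.

0.64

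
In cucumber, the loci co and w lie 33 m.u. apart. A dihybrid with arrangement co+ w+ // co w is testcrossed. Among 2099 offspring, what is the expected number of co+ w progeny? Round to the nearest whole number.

346

A map distance of 33 m.u. corresponds to a recombination frequency of 0.330.
The F1 is co+ w+ / co w, so co+ w is a recombinant gamete class with expected frequency r/2 = 0.330/2 = 0.1650.
Expected number = 0.1650 × 2099 = 346.34 ≈ 346.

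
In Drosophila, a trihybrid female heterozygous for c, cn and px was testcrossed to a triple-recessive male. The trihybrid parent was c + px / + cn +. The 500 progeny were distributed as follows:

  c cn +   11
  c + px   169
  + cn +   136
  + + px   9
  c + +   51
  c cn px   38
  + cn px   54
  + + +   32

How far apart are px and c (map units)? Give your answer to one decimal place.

25.0 map units

The two rarest classes, + + px and c cn +, are the double crossovers. Comparing them with the parentals, only the c allele has switched, so c is the middle locus and the order is cn – c – px.
Crossovers in the c–px interval produce the single-crossover classes c + + and + cn px (51 + 54 = 105) plus the double crossovers (20).
RF(c–px) = (105 + 20) / 500 = 125/500 = 0.2500 → 25.0 map units.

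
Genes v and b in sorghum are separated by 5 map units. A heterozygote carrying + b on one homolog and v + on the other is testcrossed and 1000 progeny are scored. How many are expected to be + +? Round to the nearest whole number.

A map distance of 5 map units corresponds to a recombination frequency of 0.050.
The F1 is + b / v +, so + + is a recombinant gamete class with expected frequency r/2 = 0.050/2 = 0.0250.
Expected number = 0.0250 × 1000 = 25.00 ≈ 25.

25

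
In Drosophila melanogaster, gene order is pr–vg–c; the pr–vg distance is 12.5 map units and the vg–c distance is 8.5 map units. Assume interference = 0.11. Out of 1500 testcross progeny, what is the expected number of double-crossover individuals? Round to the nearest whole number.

Map distances give recombination frequencies of 0.125 and 0.085 for the two intervals.
With interference 0.11 (so coincidence = 0.89), expected double-crossover frequency = 0.125 × 0.085 × 0.89 = 0.00946.
Expected number = 0.00946 × 1500 = 14.18 ≈ 14.

14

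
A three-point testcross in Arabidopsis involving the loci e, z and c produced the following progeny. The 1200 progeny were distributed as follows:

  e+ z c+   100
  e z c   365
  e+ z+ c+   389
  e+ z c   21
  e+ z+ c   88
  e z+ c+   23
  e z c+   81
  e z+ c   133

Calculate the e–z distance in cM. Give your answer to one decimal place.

23.1 cM

The two most frequent reciprocal classes, e z c and e+ z+ c+, are the parental types, so the F1 was e z c / e+ z+ c+.
The two rarest classes, e+ z c and e z+ c+, are the double crossovers. Comparing them with the parentals, only the e allele has switched, so e is the middle locus and the order is c – e – z.
Crossovers in the e–z interval produce the single-crossover classes e z+ c and e+ z c+ (133 + 100 = 233) plus the double crossovers (44).
RF(e–z) = (233 + 44) / 1200 = 277/1200 = 0.2308 → 23.1 cM.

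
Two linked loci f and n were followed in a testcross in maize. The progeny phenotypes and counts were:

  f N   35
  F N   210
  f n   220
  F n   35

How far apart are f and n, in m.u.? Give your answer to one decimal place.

14.0 m.u.

The two most frequent classes, F N (210) and f n (220), are the parental types, so the F1 was F N / f n.
The recombinant classes are F n and f N: 35 + 35 = 70.
Recombination frequency = 70/500 = 0.1400 ≈ 14.0%, i.e. 14.0 m.u.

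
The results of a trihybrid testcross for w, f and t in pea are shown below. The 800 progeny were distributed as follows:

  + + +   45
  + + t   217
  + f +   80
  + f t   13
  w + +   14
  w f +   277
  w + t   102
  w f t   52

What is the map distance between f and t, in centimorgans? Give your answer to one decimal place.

15.5 centimorgans

The two most frequent reciprocal classes, w f + and + + t, are the parental types, so the F1 was w f + / + + t.
The two rarest classes, w + + and + f t, are the double crossovers. Comparing them with the parentals, only the f allele has switched, so f is the middle locus and the order is w – f – t.
Crossovers in the f–t interval produce the single-crossover classes w f t and + + + (52 + 45 = 97) plus the double crossovers (27).
RF(f–t) = (97 + 27) / 800 = 124/800 = 0.1550 → 15.5 centimorgans.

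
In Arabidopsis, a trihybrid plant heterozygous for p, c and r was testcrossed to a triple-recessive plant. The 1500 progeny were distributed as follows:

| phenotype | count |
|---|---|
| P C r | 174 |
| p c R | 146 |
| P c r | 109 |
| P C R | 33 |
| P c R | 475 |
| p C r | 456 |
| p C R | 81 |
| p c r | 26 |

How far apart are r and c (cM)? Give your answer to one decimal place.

16.6 cM

The two most frequent reciprocal classes, p C r and P c R, are the parental types, so the F1 was p C r / P c R.
The two rarest classes, p c r and P C R, are the double crossovers. Comparing them with the parentals, only the c allele has switched, so c is the middle locus and the order is r – c – p.
Crossovers in the r–c interval produce the single-crossover classes p C R and P c r (81 + 109 = 190) plus the double crossovers (59).
RF(r–c) = (190 + 59) / 1500 = 249/1500 = 0.1660 → 16.6 cM.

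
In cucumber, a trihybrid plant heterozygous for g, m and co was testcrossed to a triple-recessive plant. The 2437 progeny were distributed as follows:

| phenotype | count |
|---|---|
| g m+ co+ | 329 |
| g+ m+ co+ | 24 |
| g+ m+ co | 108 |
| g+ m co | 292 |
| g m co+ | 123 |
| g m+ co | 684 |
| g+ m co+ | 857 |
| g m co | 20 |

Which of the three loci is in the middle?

m

The two most frequent reciprocal classes, g m+ co and g+ m co+, are the parental types, so the F1 was g m+ co / g+ m co+.
The two rarest classes, g m co and g+ m+ co+, are the double crossovers. Comparing them with the parentals, only the m allele has switched, so m is the middle locus and the order is g – m – co.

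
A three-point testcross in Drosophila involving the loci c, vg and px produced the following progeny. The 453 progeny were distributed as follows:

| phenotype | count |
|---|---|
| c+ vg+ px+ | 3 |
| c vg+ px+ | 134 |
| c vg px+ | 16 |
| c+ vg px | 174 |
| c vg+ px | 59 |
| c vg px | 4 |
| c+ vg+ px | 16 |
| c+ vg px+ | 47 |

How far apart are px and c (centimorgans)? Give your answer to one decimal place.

24.9 centimorgans

The two most frequent reciprocal classes, c+ vg px and c vg+ px+, are the parental types, so the F1 was c+ vg px / c vg+ px+.
The two rarest classes, c vg px and c+ vg+ px+, are the double crossovers. Comparing them with the parentals, only the c allele has switched, so c is the middle locus and the order is vg – c – px.
Crossovers in the c–px interval produce the single-crossover classes c+ vg px+ and c vg+ px (47 + 59 = 106) plus the double crossovers (7).
RF(c–px) = (106 + 7) / 453 = 113/453 = 0.2494 → 24.9 centimorgans.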